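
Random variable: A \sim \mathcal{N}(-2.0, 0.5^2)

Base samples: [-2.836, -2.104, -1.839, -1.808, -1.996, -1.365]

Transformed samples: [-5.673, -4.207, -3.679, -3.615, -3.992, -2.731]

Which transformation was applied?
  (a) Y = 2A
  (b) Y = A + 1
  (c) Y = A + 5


Checking option (a) Y = 2A:
  A = -2.836 -> Y = -5.673 ✓
  A = -2.104 -> Y = -4.207 ✓
  A = -1.839 -> Y = -3.679 ✓
All samples match this transformation.

(a) 2A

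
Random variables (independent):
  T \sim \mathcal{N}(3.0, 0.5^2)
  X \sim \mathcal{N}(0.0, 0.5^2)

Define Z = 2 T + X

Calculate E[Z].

E[Z] = 2*E[T] + 1*E[X]
E[T] = 3
E[X] = 0
E[Z] = 2*3 + 1*0 = 6

6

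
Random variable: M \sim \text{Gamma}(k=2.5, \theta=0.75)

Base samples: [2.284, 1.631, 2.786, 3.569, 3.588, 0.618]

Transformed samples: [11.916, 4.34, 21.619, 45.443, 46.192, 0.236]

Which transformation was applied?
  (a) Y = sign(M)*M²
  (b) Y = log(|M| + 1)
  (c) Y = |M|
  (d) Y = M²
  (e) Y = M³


Checking option (e) Y = M³:
  M = 2.284 -> Y = 11.916 ✓
  M = 1.631 -> Y = 4.34 ✓
  M = 2.786 -> Y = 21.619 ✓
All samples match this transformation.

(e) M³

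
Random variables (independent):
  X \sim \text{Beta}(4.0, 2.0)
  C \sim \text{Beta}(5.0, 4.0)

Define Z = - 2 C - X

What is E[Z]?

E[Z] = -1*E[X] - 2*E[C]
E[X] = 0.66666667
E[C] = 0.55555556
E[Z] = -1*0.66666667 - 2*0.55555556 = -1.7777778

-1.7777778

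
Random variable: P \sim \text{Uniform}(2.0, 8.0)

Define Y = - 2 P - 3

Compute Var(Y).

For Y = aP + b: Var(Y) = a² * Var(P)
Var(P) = (8 - 2)^2/12 = 3
Var(Y) = (-2)² * 3 = 4 * 3 = 12

12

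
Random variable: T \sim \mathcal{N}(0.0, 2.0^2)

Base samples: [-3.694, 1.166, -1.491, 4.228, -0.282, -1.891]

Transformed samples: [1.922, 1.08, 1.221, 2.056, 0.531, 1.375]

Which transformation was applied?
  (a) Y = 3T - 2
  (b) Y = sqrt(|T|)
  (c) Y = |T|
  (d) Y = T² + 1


Checking option (b) Y = sqrt(|T|):
  T = -3.694 -> Y = 1.922 ✓
  T = 1.166 -> Y = 1.08 ✓
  T = -1.491 -> Y = 1.221 ✓
All samples match this transformation.

(b) sqrt(|T|)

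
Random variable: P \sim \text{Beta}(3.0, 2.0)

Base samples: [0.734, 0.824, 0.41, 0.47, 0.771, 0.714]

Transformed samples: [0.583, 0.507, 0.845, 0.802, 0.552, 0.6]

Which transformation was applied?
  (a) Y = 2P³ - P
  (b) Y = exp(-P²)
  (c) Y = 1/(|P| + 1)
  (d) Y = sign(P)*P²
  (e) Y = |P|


Checking option (b) Y = exp(-P²):
  P = 0.734 -> Y = 0.583 ✓
  P = 0.824 -> Y = 0.507 ✓
  P = 0.41 -> Y = 0.845 ✓
All samples match this transformation.

(b) exp(-P²)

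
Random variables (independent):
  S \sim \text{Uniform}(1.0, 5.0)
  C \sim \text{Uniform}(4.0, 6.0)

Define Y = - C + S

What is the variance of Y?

For independent RVs: Var(aX + bY) = a²Var(X) + b²Var(Y)
Var(S) = 1.3333333
Var(C) = 0.33333333
Var(Y) = 1²*1.3333333 + (-1)²*0.33333333
= 1*1.3333333 + 1*0.33333333 = 1.6666667

1.6666667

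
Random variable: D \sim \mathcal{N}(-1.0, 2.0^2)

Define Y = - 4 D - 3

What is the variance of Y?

For Y = aD + b: Var(Y) = a² * Var(D)
Var(D) = 2.0^2 = 4
Var(Y) = (-4)² * 4 = 16 * 4 = 64

64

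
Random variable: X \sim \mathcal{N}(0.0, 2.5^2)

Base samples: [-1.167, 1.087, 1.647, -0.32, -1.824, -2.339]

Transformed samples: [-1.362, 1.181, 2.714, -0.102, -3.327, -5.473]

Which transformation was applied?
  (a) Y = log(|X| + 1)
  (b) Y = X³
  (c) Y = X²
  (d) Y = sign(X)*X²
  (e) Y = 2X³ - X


Checking option (d) Y = sign(X)*X²:
  X = -1.167 -> Y = -1.362 ✓
  X = 1.087 -> Y = 1.181 ✓
  X = 1.647 -> Y = 2.714 ✓
All samples match this transformation.

(d) sign(X)*X²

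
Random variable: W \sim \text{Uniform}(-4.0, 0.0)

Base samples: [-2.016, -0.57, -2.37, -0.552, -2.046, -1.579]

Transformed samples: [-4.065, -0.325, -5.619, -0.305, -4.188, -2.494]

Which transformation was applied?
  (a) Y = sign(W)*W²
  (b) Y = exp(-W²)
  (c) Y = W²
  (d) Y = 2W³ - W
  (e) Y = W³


Checking option (a) Y = sign(W)*W²:
  W = -2.016 -> Y = -4.065 ✓
  W = -0.57 -> Y = -0.325 ✓
  W = -2.37 -> Y = -5.619 ✓
All samples match this transformation.

(a) sign(W)*W²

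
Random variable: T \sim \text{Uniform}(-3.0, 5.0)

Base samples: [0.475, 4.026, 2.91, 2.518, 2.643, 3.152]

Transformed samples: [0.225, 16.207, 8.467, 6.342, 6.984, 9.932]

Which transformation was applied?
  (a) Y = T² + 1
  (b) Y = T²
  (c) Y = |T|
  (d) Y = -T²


Checking option (b) Y = T²:
  T = 0.475 -> Y = 0.225 ✓
  T = 4.026 -> Y = 16.207 ✓
  T = 2.91 -> Y = 8.467 ✓
All samples match this transformation.

(b) T²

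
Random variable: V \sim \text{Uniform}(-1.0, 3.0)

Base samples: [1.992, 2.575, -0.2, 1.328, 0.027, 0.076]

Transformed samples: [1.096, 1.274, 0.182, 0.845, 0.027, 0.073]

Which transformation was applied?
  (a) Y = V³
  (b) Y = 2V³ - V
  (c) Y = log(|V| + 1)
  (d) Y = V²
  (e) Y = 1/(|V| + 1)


Checking option (c) Y = log(|V| + 1):
  V = 1.992 -> Y = 1.096 ✓
  V = 2.575 -> Y = 1.274 ✓
  V = -0.2 -> Y = 0.182 ✓
All samples match this transformation.

(c) log(|V| + 1)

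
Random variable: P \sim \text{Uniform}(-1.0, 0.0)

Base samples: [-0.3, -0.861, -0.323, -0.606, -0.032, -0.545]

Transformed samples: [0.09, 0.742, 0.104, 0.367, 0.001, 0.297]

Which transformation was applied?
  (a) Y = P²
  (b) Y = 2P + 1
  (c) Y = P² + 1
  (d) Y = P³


Checking option (a) Y = P²:
  P = -0.3 -> Y = 0.09 ✓
  P = -0.861 -> Y = 0.742 ✓
  P = -0.323 -> Y = 0.104 ✓
All samples match this transformation.

(a) P²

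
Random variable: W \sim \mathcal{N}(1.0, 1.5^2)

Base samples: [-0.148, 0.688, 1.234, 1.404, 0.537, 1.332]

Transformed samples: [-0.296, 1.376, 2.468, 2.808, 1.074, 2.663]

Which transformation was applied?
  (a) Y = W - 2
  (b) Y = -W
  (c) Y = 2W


Checking option (c) Y = 2W:
  W = -0.148 -> Y = -0.296 ✓
  W = 0.688 -> Y = 1.376 ✓
  W = 1.234 -> Y = 2.468 ✓
All samples match this transformation.

(c) 2W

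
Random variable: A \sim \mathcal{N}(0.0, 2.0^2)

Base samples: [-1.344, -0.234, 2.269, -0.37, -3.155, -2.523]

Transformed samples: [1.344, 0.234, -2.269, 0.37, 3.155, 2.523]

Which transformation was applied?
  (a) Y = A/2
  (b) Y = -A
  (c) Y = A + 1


Checking option (b) Y = -A:
  A = -1.344 -> Y = 1.344 ✓
  A = -0.234 -> Y = 0.234 ✓
  A = 2.269 -> Y = -2.269 ✓
All samples match this transformation.

(b) -A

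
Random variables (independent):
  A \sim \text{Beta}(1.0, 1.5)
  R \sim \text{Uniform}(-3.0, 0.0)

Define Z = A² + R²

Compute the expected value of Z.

E[Z] = E[A²] + E[R²]
E[A²] = Var(A) + E[A]² = 0.068571429 + 0.16 = 0.22857143
E[R²] = Var(R) + E[R]² = 0.75 + 2.25 = 3
E[Z] = 0.22857143 + 3 = 3.2285714

3.2285714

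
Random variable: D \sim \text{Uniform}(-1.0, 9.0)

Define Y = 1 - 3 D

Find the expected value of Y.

For Y = -3D + 1:
E[Y] = -3 * E[D] + 1
E[D] = (-1 + 9)/2 = 4
E[Y] = -3 * 4 + 1 = -11

-11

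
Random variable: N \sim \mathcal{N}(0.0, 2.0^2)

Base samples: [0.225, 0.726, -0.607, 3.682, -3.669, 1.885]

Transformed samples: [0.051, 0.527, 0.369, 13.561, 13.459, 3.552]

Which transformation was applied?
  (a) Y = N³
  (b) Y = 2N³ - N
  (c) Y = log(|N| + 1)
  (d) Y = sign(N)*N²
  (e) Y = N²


Checking option (e) Y = N²:
  N = 0.225 -> Y = 0.051 ✓
  N = 0.726 -> Y = 0.527 ✓
  N = -0.607 -> Y = 0.369 ✓
All samples match this transformation.

(e) N²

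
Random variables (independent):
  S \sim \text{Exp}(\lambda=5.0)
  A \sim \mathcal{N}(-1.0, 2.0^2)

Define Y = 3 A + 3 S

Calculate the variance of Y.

For independent RVs: Var(aX + bY) = a²Var(X) + b²Var(Y)
Var(S) = 0.04
Var(A) = 4
Var(Y) = 3²*0.04 + 3²*4
= 9*0.04 + 9*4 = 36.36

36.36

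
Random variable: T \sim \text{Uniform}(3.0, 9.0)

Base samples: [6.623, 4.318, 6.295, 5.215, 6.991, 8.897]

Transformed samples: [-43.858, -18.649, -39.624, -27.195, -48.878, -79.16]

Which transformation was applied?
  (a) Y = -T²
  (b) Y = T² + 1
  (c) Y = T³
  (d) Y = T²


Checking option (a) Y = -T²:
  T = 6.623 -> Y = -43.858 ✓
  T = 4.318 -> Y = -18.649 ✓
  T = 6.295 -> Y = -39.624 ✓
All samples match this transformation.

(a) -T²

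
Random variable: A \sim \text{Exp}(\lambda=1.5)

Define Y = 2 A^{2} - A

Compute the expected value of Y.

E[Y] = 2*E[A²] - 1*E[A]
E[A] = 0.66666667
E[A²] = Var(A) + (E[A])² = 0.44444444 + 0.44444444 = 0.88888889
E[Y] = 2*0.88888889 - 1*0.66666667 = 1.1111111

1.1111111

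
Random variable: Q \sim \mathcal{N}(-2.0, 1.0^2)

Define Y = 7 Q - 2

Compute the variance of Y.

For Y = aQ + b: Var(Y) = a² * Var(Q)
Var(Q) = 1.0^2 = 1
Var(Y) = 7² * 1 = 49 * 1 = 49

49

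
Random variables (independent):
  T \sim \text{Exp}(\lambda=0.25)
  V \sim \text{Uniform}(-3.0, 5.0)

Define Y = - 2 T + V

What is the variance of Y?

For independent RVs: Var(aX + bY) = a²Var(X) + b²Var(Y)
Var(T) = 16
Var(V) = 5.3333333
Var(Y) = (-2)²*16 + 1²*5.3333333
= 4*16 + 1*5.3333333 = 69.333333

69.333333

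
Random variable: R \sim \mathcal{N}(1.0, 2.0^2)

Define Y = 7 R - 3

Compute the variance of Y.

For Y = aR + b: Var(Y) = a² * Var(R)
Var(R) = 2.0^2 = 4
Var(Y) = 7² * 4 = 49 * 4 = 196

196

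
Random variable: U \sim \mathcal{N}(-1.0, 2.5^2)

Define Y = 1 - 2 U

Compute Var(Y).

For Y = aU + b: Var(Y) = a² * Var(U)
Var(U) = 2.5^2 = 6.25
Var(Y) = (-2)² * 6.25 = 4 * 6.25 = 25

25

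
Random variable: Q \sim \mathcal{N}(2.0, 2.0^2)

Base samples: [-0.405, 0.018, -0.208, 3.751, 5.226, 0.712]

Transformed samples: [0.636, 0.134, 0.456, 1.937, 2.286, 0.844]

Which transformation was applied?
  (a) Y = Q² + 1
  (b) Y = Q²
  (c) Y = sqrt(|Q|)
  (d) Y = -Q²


Checking option (c) Y = sqrt(|Q|):
  Q = -0.405 -> Y = 0.636 ✓
  Q = 0.018 -> Y = 0.134 ✓
  Q = -0.208 -> Y = 0.456 ✓
All samples match this transformation.

(c) sqrt(|Q|)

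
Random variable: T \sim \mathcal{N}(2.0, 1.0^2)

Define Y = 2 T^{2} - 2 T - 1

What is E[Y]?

E[Y] = 2*E[T²] - 2*E[T] - 1
E[T] = 2
E[T²] = Var(T) + (E[T])² = 1 + 4 = 5
E[Y] = 2*5 - 2*2 - 1 = 5

5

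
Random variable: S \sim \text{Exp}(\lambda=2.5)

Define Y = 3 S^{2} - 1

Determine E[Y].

E[Y] = 3*E[S²] - 1
E[S] = 0.4
E[S²] = Var(S) + (E[S])² = 0.16 + 0.16 = 0.32
E[Y] = 3*0.32 - 1 = -0.04

-0.04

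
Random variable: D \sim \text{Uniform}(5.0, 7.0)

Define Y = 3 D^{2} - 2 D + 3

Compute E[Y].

E[Y] = 3*E[D²] - 2*E[D] + 3
E[D] = 6
E[D²] = Var(D) + (E[D])² = 0.33333333 + 36 = 36.333333
E[Y] = 3*36.333333 - 2*6 + 3 = 100

100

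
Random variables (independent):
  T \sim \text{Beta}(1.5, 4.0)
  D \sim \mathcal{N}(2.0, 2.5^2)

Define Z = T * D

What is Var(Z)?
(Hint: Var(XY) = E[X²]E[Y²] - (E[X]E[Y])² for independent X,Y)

Var(XY) = E[X²]E[Y²] - (E[X]E[Y])²
E[T] = 0.27272727, Var(T) = 0.03051494
E[D] = 2, Var(D) = 6.25
E[T²] = 0.03051494 + 0.27272727² = 0.1048951
E[D²] = 6.25 + 2² = 10.25
Var(Z) = 0.1048951*10.25 - (0.27272727*2)²
= 1.0751748 - 0.29752066 = 0.77765416

0.77765416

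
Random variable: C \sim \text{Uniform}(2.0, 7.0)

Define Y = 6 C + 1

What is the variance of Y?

For Y = aC + b: Var(Y) = a² * Var(C)
Var(C) = (7 - 2)^2/12 = 2.0833333
Var(Y) = 6² * 2.0833333 = 36 * 2.0833333 = 75

75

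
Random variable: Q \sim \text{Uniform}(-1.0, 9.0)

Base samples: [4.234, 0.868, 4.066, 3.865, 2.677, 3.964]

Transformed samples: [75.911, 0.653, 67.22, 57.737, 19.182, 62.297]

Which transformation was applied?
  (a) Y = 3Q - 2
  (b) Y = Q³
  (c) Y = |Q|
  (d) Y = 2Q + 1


Checking option (b) Y = Q³:
  Q = 4.234 -> Y = 75.911 ✓
  Q = 0.868 -> Y = 0.653 ✓
  Q = 4.066 -> Y = 67.22 ✓
All samples match this transformation.

(b) Q³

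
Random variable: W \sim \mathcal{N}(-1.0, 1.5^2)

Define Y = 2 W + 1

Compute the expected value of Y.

For Y = 2W + 1:
E[Y] = 2 * E[W] + 1
E[W] = -1.0 = -1
E[Y] = 2 * (-1) + 1 = -1

-1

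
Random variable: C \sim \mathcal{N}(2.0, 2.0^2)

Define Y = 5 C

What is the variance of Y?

For Y = aC + b: Var(Y) = a² * Var(C)
Var(C) = 2.0^2 = 4
Var(Y) = 5² * 4 = 25 * 4 = 100

100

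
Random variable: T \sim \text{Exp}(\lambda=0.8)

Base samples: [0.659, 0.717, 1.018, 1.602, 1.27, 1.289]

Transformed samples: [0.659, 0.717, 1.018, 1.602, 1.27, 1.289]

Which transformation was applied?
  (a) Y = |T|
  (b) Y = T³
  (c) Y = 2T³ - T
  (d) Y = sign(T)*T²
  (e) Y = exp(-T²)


Checking option (a) Y = |T|:
  T = 0.659 -> Y = 0.659 ✓
  T = 0.717 -> Y = 0.717 ✓
  T = 1.018 -> Y = 1.018 ✓
All samples match this transformation.

(a) |T|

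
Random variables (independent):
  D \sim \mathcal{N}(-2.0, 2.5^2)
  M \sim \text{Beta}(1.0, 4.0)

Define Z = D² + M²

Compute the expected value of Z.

E[Z] = E[D²] + E[M²]
E[D²] = Var(D) + E[D]² = 6.25 + 4 = 10.25
E[M²] = Var(M) + E[M]² = 0.026666667 + 0.04 = 0.066666667
E[Z] = 10.25 + 0.066666667 = 10.316667

10.316667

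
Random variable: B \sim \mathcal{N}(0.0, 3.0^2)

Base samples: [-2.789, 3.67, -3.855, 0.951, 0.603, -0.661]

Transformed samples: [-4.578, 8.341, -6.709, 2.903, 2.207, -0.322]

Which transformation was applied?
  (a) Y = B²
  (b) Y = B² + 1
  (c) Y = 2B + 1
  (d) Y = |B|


Checking option (c) Y = 2B + 1:
  B = -2.789 -> Y = -4.578 ✓
  B = 3.67 -> Y = 8.341 ✓
  B = -3.855 -> Y = -6.709 ✓
All samples match this transformation.

(c) 2B + 1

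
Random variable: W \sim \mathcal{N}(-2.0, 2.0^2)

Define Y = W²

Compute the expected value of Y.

E[W²] = Var(W) + (E[W])² = 4 + 4 = 8

8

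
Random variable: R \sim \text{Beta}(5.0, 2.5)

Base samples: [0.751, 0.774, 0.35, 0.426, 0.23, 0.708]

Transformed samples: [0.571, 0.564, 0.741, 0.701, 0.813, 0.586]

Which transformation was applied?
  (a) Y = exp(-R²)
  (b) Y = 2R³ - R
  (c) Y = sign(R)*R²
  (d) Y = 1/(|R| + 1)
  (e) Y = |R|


Checking option (d) Y = 1/(|R| + 1):
  R = 0.751 -> Y = 0.571 ✓
  R = 0.774 -> Y = 0.564 ✓
  R = 0.35 -> Y = 0.741 ✓
All samples match this transformation.

(d) 1/(|R| + 1)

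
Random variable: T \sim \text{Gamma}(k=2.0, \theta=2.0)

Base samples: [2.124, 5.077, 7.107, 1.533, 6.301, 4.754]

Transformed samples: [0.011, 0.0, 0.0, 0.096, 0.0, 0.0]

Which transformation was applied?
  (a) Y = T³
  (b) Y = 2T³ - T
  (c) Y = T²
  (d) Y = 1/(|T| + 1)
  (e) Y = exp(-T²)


Checking option (e) Y = exp(-T²):
  T = 2.124 -> Y = 0.011 ✓
  T = 5.077 -> Y = 0.0 ✓
  T = 7.107 -> Y = 0.0 ✓
All samples match this transformation.

(e) exp(-T²)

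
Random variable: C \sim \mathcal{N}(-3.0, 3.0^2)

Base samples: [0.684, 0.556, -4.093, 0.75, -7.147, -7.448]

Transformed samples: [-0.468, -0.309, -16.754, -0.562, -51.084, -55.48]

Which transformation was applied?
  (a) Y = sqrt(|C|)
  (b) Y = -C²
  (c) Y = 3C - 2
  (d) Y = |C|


Checking option (b) Y = -C²:
  C = 0.684 -> Y = -0.468 ✓
  C = 0.556 -> Y = -0.309 ✓
  C = -4.093 -> Y = -16.754 ✓
All samples match this transformation.

(b) -C²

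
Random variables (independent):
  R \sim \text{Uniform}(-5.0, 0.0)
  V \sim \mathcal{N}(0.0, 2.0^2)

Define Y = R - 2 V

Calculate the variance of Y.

For independent RVs: Var(aX + bY) = a²Var(X) + b²Var(Y)
Var(R) = 2.0833333
Var(V) = 4
Var(Y) = 1²*2.0833333 + (-2)²*4
= 1*2.0833333 + 4*4 = 18.083333

18.083333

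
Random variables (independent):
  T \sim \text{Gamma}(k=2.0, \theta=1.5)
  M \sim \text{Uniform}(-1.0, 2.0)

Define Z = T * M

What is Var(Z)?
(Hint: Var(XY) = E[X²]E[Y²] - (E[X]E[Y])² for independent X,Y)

Var(XY) = E[X²]E[Y²] - (E[X]E[Y])²
E[T] = 3, Var(T) = 4.5
E[M] = 0.5, Var(M) = 0.75
E[T²] = 4.5 + 3² = 13.5
E[M²] = 0.75 + 0.5² = 1
Var(Z) = 13.5*1 - (3*0.5)²
= 13.5 - 2.25 = 11.25

11.25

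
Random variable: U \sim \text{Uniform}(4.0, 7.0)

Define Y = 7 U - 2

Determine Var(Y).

For Y = aU + b: Var(Y) = a² * Var(U)
Var(U) = (7 - 4)^2/12 = 0.75
Var(Y) = 7² * 0.75 = 49 * 0.75 = 36.75

36.75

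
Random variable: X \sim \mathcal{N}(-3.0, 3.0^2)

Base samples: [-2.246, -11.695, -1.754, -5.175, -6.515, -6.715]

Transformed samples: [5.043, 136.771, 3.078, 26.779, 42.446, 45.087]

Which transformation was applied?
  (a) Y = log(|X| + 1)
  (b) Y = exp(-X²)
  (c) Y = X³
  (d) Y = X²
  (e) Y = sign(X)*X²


Checking option (d) Y = X²:
  X = -2.246 -> Y = 5.043 ✓
  X = -11.695 -> Y = 136.771 ✓
  X = -1.754 -> Y = 3.078 ✓
All samples match this transformation.

(d) X²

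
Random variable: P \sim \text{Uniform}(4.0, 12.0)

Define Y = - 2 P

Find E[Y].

For Y = -2P:
E[Y] = -2 * E[P]
E[P] = (4 + 12)/2 = 8
E[Y] = -2 * 8 = -16

-16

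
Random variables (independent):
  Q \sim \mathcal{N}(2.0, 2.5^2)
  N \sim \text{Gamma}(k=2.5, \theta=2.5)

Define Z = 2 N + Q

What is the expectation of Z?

E[Z] = 1*E[Q] + 2*E[N]
E[Q] = 2
E[N] = 6.25
E[Z] = 1*2 + 2*6.25 = 14.5

14.5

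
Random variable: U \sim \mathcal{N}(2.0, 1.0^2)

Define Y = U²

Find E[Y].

Using E[X²] = Var(X) + (E[X])²:
E[U] = 2
Var(U) = 1.0^2 = 1
E[U²] = 1 + 2² = 1 + 4 = 5

5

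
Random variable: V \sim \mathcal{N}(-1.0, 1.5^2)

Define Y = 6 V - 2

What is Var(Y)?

For Y = aV + b: Var(Y) = a² * Var(V)
Var(V) = 1.5^2 = 2.25
Var(Y) = 6² * 2.25 = 36 * 2.25 = 81

81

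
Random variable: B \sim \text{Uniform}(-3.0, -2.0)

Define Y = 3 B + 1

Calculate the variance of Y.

For Y = aB + b: Var(Y) = a² * Var(B)
Var(B) = (-2 + 3)^2/12 = 0.083333333
Var(Y) = 3² * 0.083333333 = 9 * 0.083333333 = 0.75

0.75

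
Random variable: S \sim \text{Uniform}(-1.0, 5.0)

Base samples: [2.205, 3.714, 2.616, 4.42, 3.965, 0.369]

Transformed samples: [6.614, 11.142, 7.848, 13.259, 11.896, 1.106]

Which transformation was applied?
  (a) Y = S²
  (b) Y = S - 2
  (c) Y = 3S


Checking option (c) Y = 3S:
  S = 2.205 -> Y = 6.614 ✓
  S = 3.714 -> Y = 11.142 ✓
  S = 2.616 -> Y = 7.848 ✓
All samples match this transformation.

(c) 3S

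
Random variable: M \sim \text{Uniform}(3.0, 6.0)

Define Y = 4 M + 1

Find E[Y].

For Y = 4M + 1:
E[Y] = 4 * E[M] + 1
E[M] = (3 + 6)/2 = 4.5
E[Y] = 4 * 4.5 + 1 = 19

19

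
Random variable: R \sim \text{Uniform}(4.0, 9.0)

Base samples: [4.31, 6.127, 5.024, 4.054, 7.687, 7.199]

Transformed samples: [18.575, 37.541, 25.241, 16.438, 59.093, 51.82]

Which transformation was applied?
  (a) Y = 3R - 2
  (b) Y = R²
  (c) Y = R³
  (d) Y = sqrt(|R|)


Checking option (b) Y = R²:
  R = 4.31 -> Y = 18.575 ✓
  R = 6.127 -> Y = 37.541 ✓
  R = 5.024 -> Y = 25.241 ✓
All samples match this transformation.

(b) R²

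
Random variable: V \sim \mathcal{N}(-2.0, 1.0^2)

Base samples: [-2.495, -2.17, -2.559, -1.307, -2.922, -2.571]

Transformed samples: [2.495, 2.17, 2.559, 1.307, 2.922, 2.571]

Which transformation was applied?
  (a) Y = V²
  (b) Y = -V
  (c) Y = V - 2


Checking option (b) Y = -V:
  V = -2.495 -> Y = 2.495 ✓
  V = -2.17 -> Y = 2.17 ✓
  V = -2.559 -> Y = 2.559 ✓
All samples match this transformation.

(b) -V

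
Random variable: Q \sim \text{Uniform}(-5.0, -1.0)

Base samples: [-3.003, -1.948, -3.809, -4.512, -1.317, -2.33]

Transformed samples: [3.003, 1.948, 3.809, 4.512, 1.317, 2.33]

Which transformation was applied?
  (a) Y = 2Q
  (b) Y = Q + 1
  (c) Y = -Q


Checking option (c) Y = -Q:
  Q = -3.003 -> Y = 3.003 ✓
  Q = -1.948 -> Y = 1.948 ✓
  Q = -3.809 -> Y = 3.809 ✓
All samples match this transformation.

(c) -Q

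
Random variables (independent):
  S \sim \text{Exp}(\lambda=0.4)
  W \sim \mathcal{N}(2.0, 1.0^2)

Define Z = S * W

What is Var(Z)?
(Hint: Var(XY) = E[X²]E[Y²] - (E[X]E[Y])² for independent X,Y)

Var(XY) = E[X²]E[Y²] - (E[X]E[Y])²
E[S] = 2.5, Var(S) = 6.25
E[W] = 2, Var(W) = 1
E[S²] = 6.25 + 2.5² = 12.5
E[W²] = 1 + 2² = 5
Var(Z) = 12.5*5 - (2.5*2)²
= 62.5 - 25 = 37.5

37.5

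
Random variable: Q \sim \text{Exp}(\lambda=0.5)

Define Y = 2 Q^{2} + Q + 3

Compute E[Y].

E[Y] = 2*E[Q²] + 1*E[Q] + 3
E[Q] = 2
E[Q²] = Var(Q) + (E[Q])² = 4 + 4 = 8
E[Y] = 2*8 + 1*2 + 3 = 21

21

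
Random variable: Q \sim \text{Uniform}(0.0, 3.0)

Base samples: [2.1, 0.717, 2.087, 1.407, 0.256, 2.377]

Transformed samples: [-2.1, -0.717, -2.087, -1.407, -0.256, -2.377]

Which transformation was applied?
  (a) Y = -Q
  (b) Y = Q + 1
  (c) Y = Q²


Checking option (a) Y = -Q:
  Q = 2.1 -> Y = -2.1 ✓
  Q = 0.717 -> Y = -0.717 ✓
  Q = 2.087 -> Y = -2.087 ✓
All samples match this transformation.

(a) -Q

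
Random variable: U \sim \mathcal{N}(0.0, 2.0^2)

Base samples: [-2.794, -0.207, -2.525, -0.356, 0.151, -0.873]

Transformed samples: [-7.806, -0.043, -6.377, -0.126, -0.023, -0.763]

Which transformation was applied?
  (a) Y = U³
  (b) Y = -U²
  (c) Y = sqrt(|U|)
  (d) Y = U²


Checking option (b) Y = -U²:
  U = -2.794 -> Y = -7.806 ✓
  U = -0.207 -> Y = -0.043 ✓
  U = -2.525 -> Y = -6.377 ✓
All samples match this transformation.

(b) -U²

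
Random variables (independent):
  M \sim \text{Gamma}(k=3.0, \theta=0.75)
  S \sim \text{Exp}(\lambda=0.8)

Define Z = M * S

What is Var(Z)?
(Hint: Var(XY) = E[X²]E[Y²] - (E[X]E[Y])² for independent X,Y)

Var(XY) = E[X²]E[Y²] - (E[X]E[Y])²
E[M] = 2.25, Var(M) = 1.6875
E[S] = 1.25, Var(S) = 1.5625
E[M²] = 1.6875 + 2.25² = 6.75
E[S²] = 1.5625 + 1.25² = 3.125
Var(Z) = 6.75*3.125 - (2.25*1.25)²
= 21.09375 - 7.9101562 = 13.183594

13.183594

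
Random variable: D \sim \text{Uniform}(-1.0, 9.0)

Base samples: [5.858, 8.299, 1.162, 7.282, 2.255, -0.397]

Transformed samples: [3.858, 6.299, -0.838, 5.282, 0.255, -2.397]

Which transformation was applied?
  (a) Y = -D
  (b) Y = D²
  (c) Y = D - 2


Checking option (c) Y = D - 2:
  D = 5.858 -> Y = 3.858 ✓
  D = 8.299 -> Y = 6.299 ✓
  D = 1.162 -> Y = -0.838 ✓
All samples match this transformation.

(c) D - 2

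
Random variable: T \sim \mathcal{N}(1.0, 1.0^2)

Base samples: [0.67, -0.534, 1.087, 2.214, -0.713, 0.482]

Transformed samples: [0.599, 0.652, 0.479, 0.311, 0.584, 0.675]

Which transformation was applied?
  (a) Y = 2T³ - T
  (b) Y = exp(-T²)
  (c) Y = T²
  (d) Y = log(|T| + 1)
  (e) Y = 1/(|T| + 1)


Checking option (e) Y = 1/(|T| + 1):
  T = 0.67 -> Y = 0.599 ✓
  T = -0.534 -> Y = 0.652 ✓
  T = 1.087 -> Y = 0.479 ✓
All samples match this transformation.

(e) 1/(|T| + 1)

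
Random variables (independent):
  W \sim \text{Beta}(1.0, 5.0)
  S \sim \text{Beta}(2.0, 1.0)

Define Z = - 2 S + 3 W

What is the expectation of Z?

E[Z] = 3*E[W] - 2*E[S]
E[W] = 0.16666667
E[S] = 0.66666667
E[Z] = 3*0.16666667 - 2*0.66666667 = -0.83333333

-0.83333333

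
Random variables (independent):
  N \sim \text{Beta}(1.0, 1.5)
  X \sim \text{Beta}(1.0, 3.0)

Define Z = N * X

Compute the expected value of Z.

For independent RVs: E[XY] = E[X]*E[Y]
E[N] = 0.4
E[X] = 0.25
E[Z] = 0.4 * 0.25 = 0.1

0.1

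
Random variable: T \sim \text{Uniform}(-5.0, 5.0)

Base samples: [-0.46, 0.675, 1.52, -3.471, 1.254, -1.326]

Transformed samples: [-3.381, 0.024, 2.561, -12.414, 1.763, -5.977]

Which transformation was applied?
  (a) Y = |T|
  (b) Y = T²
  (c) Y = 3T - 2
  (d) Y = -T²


Checking option (c) Y = 3T - 2:
  T = -0.46 -> Y = -3.381 ✓
  T = 0.675 -> Y = 0.024 ✓
  T = 1.52 -> Y = 2.561 ✓
All samples match this transformation.

(c) 3T - 2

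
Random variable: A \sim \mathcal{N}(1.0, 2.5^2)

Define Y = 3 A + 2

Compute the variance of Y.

For Y = aA + b: Var(Y) = a² * Var(A)
Var(A) = 2.5^2 = 6.25
Var(Y) = 3² * 6.25 = 9 * 6.25 = 56.25

56.25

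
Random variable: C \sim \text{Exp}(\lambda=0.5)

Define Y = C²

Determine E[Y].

Using E[X²] = Var(X) + (E[X])²:
E[C] = 2
Var(C) = 1/0.5^2 = 4
E[C²] = 4 + 2² = 4 + 4 = 8

8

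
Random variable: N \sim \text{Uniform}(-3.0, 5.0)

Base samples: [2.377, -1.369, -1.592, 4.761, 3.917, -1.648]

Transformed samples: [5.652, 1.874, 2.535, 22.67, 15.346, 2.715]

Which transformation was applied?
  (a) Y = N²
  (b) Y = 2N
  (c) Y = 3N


Checking option (a) Y = N²:
  N = 2.377 -> Y = 5.652 ✓
  N = -1.369 -> Y = 1.874 ✓
  N = -1.592 -> Y = 2.535 ✓
All samples match this transformation.

(a) N²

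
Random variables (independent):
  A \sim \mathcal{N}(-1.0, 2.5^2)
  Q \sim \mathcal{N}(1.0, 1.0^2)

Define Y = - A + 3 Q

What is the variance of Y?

For independent RVs: Var(aX + bY) = a²Var(X) + b²Var(Y)
Var(A) = 6.25
Var(Q) = 1
Var(Y) = (-1)²*6.25 + 3²*1
= 1*6.25 + 9*1 = 15.25

15.25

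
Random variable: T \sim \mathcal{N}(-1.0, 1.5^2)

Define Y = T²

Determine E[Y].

Using E[X²] = Var(X) + (E[X])²:
E[T] = -1
Var(T) = 1.5^2 = 2.25
E[T²] = 2.25 + (-1)² = 2.25 + 1 = 3.25

3.25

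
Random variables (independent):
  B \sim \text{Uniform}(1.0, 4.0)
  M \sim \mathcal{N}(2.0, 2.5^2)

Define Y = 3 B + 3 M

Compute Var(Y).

For independent RVs: Var(aX + bY) = a²Var(X) + b²Var(Y)
Var(B) = 0.75
Var(M) = 6.25
Var(Y) = 3²*0.75 + 3²*6.25
= 9*0.75 + 9*6.25 = 63

63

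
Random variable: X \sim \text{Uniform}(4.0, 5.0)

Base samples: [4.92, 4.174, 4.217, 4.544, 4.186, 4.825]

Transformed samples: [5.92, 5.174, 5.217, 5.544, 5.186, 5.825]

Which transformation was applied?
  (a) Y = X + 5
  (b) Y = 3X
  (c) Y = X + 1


Checking option (c) Y = X + 1:
  X = 4.92 -> Y = 5.92 ✓
  X = 4.174 -> Y = 5.174 ✓
  X = 4.217 -> Y = 5.217 ✓
All samples match this transformation.

(c) X + 1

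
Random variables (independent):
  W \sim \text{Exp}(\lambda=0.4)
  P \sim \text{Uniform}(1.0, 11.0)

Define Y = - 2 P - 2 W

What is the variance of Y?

For independent RVs: Var(aX + bY) = a²Var(X) + b²Var(Y)
Var(W) = 6.25
Var(P) = 8.3333333
Var(Y) = (-2)²*6.25 + (-2)²*8.3333333
= 4*6.25 + 4*8.3333333 = 58.333333

58.333333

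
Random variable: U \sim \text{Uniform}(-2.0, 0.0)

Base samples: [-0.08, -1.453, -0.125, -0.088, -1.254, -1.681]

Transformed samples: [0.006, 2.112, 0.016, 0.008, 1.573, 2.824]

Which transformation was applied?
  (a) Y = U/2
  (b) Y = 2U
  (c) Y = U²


Checking option (c) Y = U²:
  U = -0.08 -> Y = 0.006 ✓
  U = -1.453 -> Y = 2.112 ✓
  U = -0.125 -> Y = 0.016 ✓
All samples match this transformation.

(c) U²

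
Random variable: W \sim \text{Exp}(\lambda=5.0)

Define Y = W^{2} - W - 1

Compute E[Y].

E[Y] = 1*E[W²] - 1*E[W] - 1
E[W] = 0.2
E[W²] = Var(W) + (E[W])² = 0.04 + 0.04 = 0.08
E[Y] = 1*0.08 - 1*0.2 - 1 = -1.12

-1.12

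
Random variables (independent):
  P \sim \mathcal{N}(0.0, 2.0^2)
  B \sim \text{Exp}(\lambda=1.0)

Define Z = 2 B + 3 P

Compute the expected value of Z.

E[Z] = 3*E[P] + 2*E[B]
E[P] = 0
E[B] = 1
E[Z] = 3*0 + 2*1 = 2

2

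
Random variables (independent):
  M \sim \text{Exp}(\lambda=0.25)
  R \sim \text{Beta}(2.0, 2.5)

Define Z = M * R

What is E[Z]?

For independent RVs: E[XY] = E[X]*E[Y]
E[M] = 4
E[R] = 0.44444444
E[Z] = 4 * 0.44444444 = 1.7777778

1.7777778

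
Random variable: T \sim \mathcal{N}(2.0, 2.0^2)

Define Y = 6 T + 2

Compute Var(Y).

For Y = aT + b: Var(Y) = a² * Var(T)
Var(T) = 2.0^2 = 4
Var(Y) = 6² * 4 = 36 * 4 = 144

144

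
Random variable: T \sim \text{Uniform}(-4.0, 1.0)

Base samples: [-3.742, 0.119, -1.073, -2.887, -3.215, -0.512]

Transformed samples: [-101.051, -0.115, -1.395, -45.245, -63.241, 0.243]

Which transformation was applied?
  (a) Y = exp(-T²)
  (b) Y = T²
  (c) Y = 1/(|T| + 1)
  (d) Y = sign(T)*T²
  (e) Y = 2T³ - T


Checking option (e) Y = 2T³ - T:
  T = -3.742 -> Y = -101.051 ✓
  T = 0.119 -> Y = -0.115 ✓
  T = -1.073 -> Y = -1.395 ✓
All samples match this transformation.

(e) 2T³ - T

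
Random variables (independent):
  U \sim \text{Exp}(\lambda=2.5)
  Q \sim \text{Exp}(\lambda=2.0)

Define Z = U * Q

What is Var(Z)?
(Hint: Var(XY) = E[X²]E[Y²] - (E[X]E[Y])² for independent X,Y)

Var(XY) = E[X²]E[Y²] - (E[X]E[Y])²
E[U] = 0.4, Var(U) = 0.16
E[Q] = 0.5, Var(Q) = 0.25
E[U²] = 0.16 + 0.4² = 0.32
E[Q²] = 0.25 + 0.5² = 0.5
Var(Z) = 0.32*0.5 - (0.4*0.5)²
= 0.16 - 0.04 = 0.12

0.12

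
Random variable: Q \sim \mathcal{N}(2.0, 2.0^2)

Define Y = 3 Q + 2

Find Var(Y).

For Y = aQ + b: Var(Y) = a² * Var(Q)
Var(Q) = 2.0^2 = 4
Var(Y) = 3² * 4 = 9 * 4 = 36

36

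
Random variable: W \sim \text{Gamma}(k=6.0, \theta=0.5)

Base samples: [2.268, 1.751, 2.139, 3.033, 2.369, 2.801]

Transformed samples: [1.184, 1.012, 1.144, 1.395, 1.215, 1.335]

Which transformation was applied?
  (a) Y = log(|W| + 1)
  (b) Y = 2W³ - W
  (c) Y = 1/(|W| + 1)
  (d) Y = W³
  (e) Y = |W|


Checking option (a) Y = log(|W| + 1):
  W = 2.268 -> Y = 1.184 ✓
  W = 1.751 -> Y = 1.012 ✓
  W = 2.139 -> Y = 1.144 ✓
All samples match this transformation.

(a) log(|W| + 1)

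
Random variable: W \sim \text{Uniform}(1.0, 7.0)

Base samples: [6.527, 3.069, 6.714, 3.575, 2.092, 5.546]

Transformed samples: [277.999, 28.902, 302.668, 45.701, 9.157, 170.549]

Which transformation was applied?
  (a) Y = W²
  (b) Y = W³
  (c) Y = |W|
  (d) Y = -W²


Checking option (b) Y = W³:
  W = 6.527 -> Y = 277.999 ✓
  W = 3.069 -> Y = 28.902 ✓
  W = 6.714 -> Y = 302.668 ✓
All samples match this transformation.

(b) W³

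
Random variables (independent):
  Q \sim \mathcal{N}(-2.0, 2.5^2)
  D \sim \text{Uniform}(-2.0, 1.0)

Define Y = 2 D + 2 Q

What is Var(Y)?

For independent RVs: Var(aX + bY) = a²Var(X) + b²Var(Y)
Var(Q) = 6.25
Var(D) = 0.75
Var(Y) = 2²*6.25 + 2²*0.75
= 4*6.25 + 4*0.75 = 28

28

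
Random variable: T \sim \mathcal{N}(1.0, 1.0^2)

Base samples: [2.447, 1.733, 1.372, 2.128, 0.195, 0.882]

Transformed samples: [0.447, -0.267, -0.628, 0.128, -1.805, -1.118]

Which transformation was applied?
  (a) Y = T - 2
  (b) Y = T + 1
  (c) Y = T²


Checking option (a) Y = T - 2:
  T = 2.447 -> Y = 0.447 ✓
  T = 1.733 -> Y = -0.267 ✓
  T = 1.372 -> Y = -0.628 ✓
All samples match this transformation.

(a) T - 2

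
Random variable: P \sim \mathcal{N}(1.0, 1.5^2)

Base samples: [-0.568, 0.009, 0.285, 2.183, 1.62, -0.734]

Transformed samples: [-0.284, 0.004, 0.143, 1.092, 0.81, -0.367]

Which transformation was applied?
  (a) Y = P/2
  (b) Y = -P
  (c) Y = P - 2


Checking option (a) Y = P/2:
  P = -0.568 -> Y = -0.284 ✓
  P = 0.009 -> Y = 0.004 ✓
  P = 0.285 -> Y = 0.143 ✓
All samples match this transformation.

(a) P/2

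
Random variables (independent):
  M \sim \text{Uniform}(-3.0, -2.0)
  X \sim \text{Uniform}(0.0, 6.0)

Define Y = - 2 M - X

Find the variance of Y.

For independent RVs: Var(aX + bY) = a²Var(X) + b²Var(Y)
Var(M) = 0.083333333
Var(X) = 3
Var(Y) = (-2)²*0.083333333 + (-1)²*3
= 4*0.083333333 + 1*3 = 3.3333333

3.3333333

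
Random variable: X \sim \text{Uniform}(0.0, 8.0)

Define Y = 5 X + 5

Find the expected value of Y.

For Y = 5X + 5:
E[Y] = 5 * E[X] + 5
E[X] = (0 + 8)/2 = 4
E[Y] = 5 * 4 + 5 = 25

25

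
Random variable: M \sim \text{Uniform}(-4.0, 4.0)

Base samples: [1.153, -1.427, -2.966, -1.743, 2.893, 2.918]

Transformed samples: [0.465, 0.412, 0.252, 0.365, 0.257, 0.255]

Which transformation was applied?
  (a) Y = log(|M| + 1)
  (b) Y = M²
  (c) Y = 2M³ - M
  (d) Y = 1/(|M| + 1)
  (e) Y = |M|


Checking option (d) Y = 1/(|M| + 1):
  M = 1.153 -> Y = 0.465 ✓
  M = -1.427 -> Y = 0.412 ✓
  M = -2.966 -> Y = 0.252 ✓
All samples match this transformation.

(d) 1/(|M| + 1)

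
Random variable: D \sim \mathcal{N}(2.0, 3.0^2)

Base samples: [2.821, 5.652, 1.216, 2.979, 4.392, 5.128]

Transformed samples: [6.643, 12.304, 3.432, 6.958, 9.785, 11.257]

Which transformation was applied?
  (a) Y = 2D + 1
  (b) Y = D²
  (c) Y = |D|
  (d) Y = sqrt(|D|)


Checking option (a) Y = 2D + 1:
  D = 2.821 -> Y = 6.643 ✓
  D = 5.652 -> Y = 12.304 ✓
  D = 1.216 -> Y = 3.432 ✓
All samples match this transformation.

(a) 2D + 1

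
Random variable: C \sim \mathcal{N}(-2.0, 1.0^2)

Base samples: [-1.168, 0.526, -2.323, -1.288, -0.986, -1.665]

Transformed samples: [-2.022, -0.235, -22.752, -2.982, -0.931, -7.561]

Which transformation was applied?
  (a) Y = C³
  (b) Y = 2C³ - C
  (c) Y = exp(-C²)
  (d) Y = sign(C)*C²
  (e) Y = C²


Checking option (b) Y = 2C³ - C:
  C = -1.168 -> Y = -2.022 ✓
  C = 0.526 -> Y = -0.235 ✓
  C = -2.323 -> Y = -22.752 ✓
All samples match this transformation.

(b) 2C³ - C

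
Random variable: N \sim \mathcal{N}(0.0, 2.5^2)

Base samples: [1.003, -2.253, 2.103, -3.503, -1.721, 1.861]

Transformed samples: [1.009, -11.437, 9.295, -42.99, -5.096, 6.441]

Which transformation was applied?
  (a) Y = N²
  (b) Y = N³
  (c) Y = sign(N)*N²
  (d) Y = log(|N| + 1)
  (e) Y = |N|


Checking option (b) Y = N³:
  N = 1.003 -> Y = 1.009 ✓
  N = -2.253 -> Y = -11.437 ✓
  N = 2.103 -> Y = 9.295 ✓
All samples match this transformation.

(b) N³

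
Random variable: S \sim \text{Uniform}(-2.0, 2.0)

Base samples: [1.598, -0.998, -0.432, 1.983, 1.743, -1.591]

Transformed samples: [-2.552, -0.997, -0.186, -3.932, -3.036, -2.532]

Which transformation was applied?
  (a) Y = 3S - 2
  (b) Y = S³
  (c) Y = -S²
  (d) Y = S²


Checking option (c) Y = -S²:
  S = 1.598 -> Y = -2.552 ✓
  S = -0.998 -> Y = -0.997 ✓
  S = -0.432 -> Y = -0.186 ✓
All samples match this transformation.

(c) -S²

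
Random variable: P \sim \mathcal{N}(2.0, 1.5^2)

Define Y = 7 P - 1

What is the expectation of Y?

For Y = 7P - 1:
E[Y] = 7 * E[P] - 1
E[P] = 2.0 = 2
E[Y] = 7 * 2 - 1 = 13

13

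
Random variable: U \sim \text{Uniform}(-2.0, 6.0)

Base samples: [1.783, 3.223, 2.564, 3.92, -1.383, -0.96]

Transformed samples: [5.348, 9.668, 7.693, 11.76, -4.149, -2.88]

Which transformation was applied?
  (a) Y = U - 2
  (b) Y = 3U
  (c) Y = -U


Checking option (b) Y = 3U:
  U = 1.783 -> Y = 5.348 ✓
  U = 3.223 -> Y = 9.668 ✓
  U = 2.564 -> Y = 7.693 ✓
All samples match this transformation.

(b) 3U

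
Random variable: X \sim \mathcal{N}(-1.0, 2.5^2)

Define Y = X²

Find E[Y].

Using E[X²] = Var(X) + (E[X])²:
E[X] = -1
Var(X) = 2.5^2 = 6.25
E[X²] = 6.25 + (-1)² = 6.25 + 1 = 7.25

7.25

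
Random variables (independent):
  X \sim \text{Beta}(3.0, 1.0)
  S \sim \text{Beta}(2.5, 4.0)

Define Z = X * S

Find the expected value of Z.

For independent RVs: E[XY] = E[X]*E[Y]
E[X] = 0.75
E[S] = 0.38461538
E[Z] = 0.75 * 0.38461538 = 0.28846154

0.28846154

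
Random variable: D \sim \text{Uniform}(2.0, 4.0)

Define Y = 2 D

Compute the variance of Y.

For Y = aD + b: Var(Y) = a² * Var(D)
Var(D) = (4 - 2)^2/12 = 0.33333333
Var(Y) = 2² * 0.33333333 = 4 * 0.33333333 = 1.3333333

1.3333333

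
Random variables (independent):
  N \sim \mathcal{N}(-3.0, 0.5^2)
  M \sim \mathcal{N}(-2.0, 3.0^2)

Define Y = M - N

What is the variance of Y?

For independent RVs: Var(aX + bY) = a²Var(X) + b²Var(Y)
Var(N) = 0.25
Var(M) = 9
Var(Y) = (-1)²*0.25 + 1²*9
= 1*0.25 + 1*9 = 9.25

9.25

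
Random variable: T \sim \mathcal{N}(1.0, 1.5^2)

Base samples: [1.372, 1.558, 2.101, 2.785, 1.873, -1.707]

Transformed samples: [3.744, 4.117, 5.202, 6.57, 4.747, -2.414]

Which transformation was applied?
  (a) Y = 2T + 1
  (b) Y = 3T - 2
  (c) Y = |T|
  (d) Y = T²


Checking option (a) Y = 2T + 1:
  T = 1.372 -> Y = 3.744 ✓
  T = 1.558 -> Y = 4.117 ✓
  T = 2.101 -> Y = 5.202 ✓
All samples match this transformation.

(a) 2T + 1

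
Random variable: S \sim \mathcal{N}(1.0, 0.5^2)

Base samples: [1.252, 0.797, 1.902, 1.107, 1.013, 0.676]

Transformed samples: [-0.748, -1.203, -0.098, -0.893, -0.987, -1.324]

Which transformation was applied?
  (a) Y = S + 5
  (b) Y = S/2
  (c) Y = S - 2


Checking option (c) Y = S - 2:
  S = 1.252 -> Y = -0.748 ✓
  S = 0.797 -> Y = -1.203 ✓
  S = 1.902 -> Y = -0.098 ✓
All samples match this transformation.

(c) S - 2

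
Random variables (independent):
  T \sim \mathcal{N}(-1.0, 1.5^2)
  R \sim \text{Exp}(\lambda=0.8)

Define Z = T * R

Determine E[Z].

For independent RVs: E[XY] = E[X]*E[Y]
E[T] = -1
E[R] = 1.25
E[Z] = -1 * 1.25 = -1.25

-1.25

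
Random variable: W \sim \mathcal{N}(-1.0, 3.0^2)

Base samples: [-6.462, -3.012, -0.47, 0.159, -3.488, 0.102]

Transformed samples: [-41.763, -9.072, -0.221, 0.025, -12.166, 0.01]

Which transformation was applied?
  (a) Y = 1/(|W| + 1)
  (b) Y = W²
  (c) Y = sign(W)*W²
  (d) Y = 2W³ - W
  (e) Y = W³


Checking option (c) Y = sign(W)*W²:
  W = -6.462 -> Y = -41.763 ✓
  W = -3.012 -> Y = -9.072 ✓
  W = -0.47 -> Y = -0.221 ✓
All samples match this transformation.

(c) sign(W)*W²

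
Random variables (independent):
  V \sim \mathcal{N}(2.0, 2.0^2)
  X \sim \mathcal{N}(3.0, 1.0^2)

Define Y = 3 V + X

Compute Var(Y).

For independent RVs: Var(aX + bY) = a²Var(X) + b²Var(Y)
Var(V) = 4
Var(X) = 1
Var(Y) = 3²*4 + 1²*1
= 9*4 + 1*1 = 37

37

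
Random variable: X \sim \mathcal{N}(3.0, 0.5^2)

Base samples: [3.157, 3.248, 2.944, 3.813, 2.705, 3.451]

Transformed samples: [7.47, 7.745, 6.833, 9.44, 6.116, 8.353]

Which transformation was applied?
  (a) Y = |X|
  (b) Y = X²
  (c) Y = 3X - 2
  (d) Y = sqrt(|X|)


Checking option (c) Y = 3X - 2:
  X = 3.157 -> Y = 7.47 ✓
  X = 3.248 -> Y = 7.745 ✓
  X = 2.944 -> Y = 6.833 ✓
All samples match this transformation.

(c) 3X - 2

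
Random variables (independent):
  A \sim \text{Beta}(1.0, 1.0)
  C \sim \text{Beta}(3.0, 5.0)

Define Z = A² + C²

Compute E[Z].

E[Z] = E[A²] + E[C²]
E[A²] = Var(A) + E[A]² = 0.083333333 + 0.25 = 0.33333333
E[C²] = Var(C) + E[C]² = 0.026041667 + 0.140625 = 0.16666667
E[Z] = 0.33333333 + 0.16666667 = 0.5

0.5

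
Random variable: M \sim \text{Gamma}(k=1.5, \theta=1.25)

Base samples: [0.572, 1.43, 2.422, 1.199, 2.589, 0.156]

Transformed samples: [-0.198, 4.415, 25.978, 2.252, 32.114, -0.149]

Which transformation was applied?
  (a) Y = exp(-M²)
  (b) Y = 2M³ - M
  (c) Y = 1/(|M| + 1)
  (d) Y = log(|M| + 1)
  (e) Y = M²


Checking option (b) Y = 2M³ - M:
  M = 0.572 -> Y = -0.198 ✓
  M = 1.43 -> Y = 4.415 ✓
  M = 2.422 -> Y = 25.978 ✓
All samples match this transformation.

(b) 2M³ - M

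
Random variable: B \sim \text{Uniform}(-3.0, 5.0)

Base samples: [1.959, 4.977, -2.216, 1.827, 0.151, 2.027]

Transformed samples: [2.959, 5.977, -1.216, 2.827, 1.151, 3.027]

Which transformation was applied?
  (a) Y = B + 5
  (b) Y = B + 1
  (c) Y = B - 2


Checking option (b) Y = B + 1:
  B = 1.959 -> Y = 2.959 ✓
  B = 4.977 -> Y = 5.977 ✓
  B = -2.216 -> Y = -1.216 ✓
All samples match this transformation.

(b) B + 1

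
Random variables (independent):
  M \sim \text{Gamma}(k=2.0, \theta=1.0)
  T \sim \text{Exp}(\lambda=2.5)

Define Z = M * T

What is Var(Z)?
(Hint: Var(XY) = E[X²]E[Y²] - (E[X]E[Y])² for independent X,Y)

Var(XY) = E[X²]E[Y²] - (E[X]E[Y])²
E[M] = 2, Var(M) = 2
E[T] = 0.4, Var(T) = 0.16
E[M²] = 2 + 2² = 6
E[T²] = 0.16 + 0.4² = 0.32
Var(Z) = 6*0.32 - (2*0.4)²
= 1.92 - 0.64 = 1.28

1.28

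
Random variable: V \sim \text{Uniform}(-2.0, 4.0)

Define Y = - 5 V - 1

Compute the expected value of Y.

For Y = -5V - 1:
E[Y] = -5 * E[V] - 1
E[V] = (-2 + 4)/2 = 1
E[Y] = -5 * 1 - 1 = -6

-6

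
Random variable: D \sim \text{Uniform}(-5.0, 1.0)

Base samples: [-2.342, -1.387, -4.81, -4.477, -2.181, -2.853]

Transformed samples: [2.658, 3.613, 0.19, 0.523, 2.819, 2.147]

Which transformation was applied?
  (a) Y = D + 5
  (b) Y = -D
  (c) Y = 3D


Checking option (a) Y = D + 5:
  D = -2.342 -> Y = 2.658 ✓
  D = -1.387 -> Y = 3.613 ✓
  D = -4.81 -> Y = 0.19 ✓
All samples match this transformation.

(a) D + 5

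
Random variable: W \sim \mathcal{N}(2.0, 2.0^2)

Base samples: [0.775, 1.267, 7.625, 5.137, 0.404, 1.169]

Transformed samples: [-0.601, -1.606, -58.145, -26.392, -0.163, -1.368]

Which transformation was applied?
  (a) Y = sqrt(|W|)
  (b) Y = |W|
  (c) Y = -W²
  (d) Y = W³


Checking option (c) Y = -W²:
  W = 0.775 -> Y = -0.601 ✓
  W = 1.267 -> Y = -1.606 ✓
  W = 7.625 -> Y = -58.145 ✓
All samples match this transformation.

(c) -W²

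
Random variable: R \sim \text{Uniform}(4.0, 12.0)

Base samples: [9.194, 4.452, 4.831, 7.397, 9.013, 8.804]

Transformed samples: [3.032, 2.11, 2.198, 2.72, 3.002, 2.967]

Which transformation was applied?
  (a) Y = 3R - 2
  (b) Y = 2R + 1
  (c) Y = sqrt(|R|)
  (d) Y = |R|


Checking option (c) Y = sqrt(|R|):
  R = 9.194 -> Y = 3.032 ✓
  R = 4.452 -> Y = 2.11 ✓
  R = 4.831 -> Y = 2.198 ✓
All samples match this transformation.

(c) sqrt(|R|)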